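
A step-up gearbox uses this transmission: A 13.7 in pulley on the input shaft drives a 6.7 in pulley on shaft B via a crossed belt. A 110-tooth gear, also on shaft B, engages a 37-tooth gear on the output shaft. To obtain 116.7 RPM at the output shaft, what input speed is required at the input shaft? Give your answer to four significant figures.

19.20 RPM

Overall ratio R = 0.48905 × 0.33636 = 0.1645.
Required input speed = output speed × R = 116.7 × 0.1645 = 19.197 RPM.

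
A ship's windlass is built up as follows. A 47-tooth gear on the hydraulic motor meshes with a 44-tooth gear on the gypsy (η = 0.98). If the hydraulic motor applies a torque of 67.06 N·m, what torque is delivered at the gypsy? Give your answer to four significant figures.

61.52 N·m

After the gear mesh (44/47): 67.06 × 0.93617 × 0.98 = 61.524 N·m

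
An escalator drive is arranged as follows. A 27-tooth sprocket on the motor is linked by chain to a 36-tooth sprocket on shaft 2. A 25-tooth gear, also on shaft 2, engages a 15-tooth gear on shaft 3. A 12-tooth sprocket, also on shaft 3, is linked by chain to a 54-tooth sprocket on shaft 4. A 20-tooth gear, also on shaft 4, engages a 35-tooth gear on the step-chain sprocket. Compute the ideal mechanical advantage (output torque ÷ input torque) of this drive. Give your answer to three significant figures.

6.30

Each stage contributes driven/driver: chain 36/27 = 1.3333, gear mesh 15/25 = 0.6, chain 54/12 = 4.5, gear mesh 35/20 = 1.75.
Overall: 1.3333 × 0.6 × 4.5 × 1.75 = 6.3.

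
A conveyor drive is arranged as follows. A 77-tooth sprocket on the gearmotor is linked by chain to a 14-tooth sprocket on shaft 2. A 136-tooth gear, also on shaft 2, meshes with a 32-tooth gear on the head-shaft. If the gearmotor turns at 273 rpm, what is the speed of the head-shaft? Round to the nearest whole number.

chain 14/77 = 0.18182 → 273/0.18182 = 1501.5 rpm
gear mesh 32/136 = 0.23529 → 1501.5/0.23529 = 6381.4 rpm

6381 rpm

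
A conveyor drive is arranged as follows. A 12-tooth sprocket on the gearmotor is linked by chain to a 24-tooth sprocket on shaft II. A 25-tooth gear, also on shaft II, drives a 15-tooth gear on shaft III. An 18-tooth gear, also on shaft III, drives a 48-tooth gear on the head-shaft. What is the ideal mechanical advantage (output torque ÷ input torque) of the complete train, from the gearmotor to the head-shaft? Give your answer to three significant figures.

Each stage contributes driven/driver: chain 24/12 = 2, gear mesh 15/25 = 0.6, gear mesh 48/18 = 2.6667.
Overall: 2 × 0.6 × 2.6667 = 3.2.

3.20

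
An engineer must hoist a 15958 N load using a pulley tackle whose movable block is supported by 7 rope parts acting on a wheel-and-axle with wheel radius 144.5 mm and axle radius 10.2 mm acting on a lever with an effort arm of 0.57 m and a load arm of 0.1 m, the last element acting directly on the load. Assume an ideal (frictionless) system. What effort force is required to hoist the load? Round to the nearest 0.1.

Block-and-tackle MA = number of supporting rope parts = 7.
Wheel-and-axle MA = R/r = 144.5/10.2 = 14.167.
Lever MA = effort arm / load arm = 0.57/0.1 = 5.7.
Combined ideal MA = 7 × 14.167 × 5.7 = 565.25.
Effort = load / MA = 15958 / 565.25 = 28.232 N.

28.2 N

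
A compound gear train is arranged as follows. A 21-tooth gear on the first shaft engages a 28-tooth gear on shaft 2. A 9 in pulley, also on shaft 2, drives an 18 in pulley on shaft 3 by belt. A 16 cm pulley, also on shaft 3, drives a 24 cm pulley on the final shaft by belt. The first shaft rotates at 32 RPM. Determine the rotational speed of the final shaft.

8 RPM

gear mesh 28/21 = 1.3333 → 32/1.3333 = 24 RPM
belt 18/9 = 2 → 24/2 = 12 RPM
belt 24/16 = 1.5 → 12/1.5 = 8 RPM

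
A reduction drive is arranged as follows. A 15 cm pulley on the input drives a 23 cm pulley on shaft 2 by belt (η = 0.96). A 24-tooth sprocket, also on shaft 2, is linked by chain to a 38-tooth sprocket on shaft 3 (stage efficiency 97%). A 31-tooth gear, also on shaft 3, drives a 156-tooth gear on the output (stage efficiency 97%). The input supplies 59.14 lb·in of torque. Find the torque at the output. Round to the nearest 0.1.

Belt: ratio = 23/15 = 1.5333; torque at shaft 2 = 59.14 × 1.5333 × 0.96 = 87.054 lb·in.
Chain: ratio = 38/24 = 1.5833; torque at shaft 3 = 87.054 × 1.5833 × 0.97 = 133.7 lb·in.
Gear mesh: ratio = 156/31 = 5.0323; torque at the output = 133.7 × 5.0323 × 0.97 = 652.63 lb·in.

652.6 lb·in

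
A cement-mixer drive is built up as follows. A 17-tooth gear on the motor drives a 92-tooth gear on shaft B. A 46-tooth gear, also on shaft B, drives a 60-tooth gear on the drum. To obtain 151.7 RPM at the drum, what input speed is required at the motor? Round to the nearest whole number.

1071 RPM

Overall ratio R = 5.4118 × 1.3043 = 7.0588.
Required input speed = output speed × R = 151.7 × 7.0588 = 1070.8 RPM.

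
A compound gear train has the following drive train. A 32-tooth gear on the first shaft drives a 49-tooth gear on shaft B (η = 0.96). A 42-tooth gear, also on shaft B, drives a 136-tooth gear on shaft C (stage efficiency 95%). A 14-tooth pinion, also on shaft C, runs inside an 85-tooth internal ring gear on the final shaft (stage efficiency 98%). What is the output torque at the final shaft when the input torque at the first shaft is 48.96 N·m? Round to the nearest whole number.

1317 N·m

After the gear mesh (49/32): 48.96 × 1.5312 × 0.96 = 71.971 N·m
After the gear mesh (136/42): 71.971 × 3.2381 × 0.95 = 221.4 N·m
After the internal gear (85/14): 221.4 × 6.0714 × 0.98 = 1317.3 N·m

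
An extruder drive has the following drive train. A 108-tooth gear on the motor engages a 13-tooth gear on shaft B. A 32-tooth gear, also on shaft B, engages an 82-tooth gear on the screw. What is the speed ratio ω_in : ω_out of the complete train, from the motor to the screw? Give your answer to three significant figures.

Each stage contributes driven/driver: gear mesh 13/108 = 0.12037, gear mesh 82/32 = 2.5625.
Overall: 0.12037 × 2.5625 = 0.30845.

0.308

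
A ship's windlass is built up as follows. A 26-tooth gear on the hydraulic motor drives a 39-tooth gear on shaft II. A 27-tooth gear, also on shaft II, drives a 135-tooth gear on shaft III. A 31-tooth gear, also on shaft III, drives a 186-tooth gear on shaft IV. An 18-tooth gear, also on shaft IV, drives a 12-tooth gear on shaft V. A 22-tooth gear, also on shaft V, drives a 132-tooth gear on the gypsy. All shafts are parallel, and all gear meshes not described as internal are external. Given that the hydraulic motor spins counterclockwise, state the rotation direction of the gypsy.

the hydraulic motor → shaft II: external mesh, 1 reversal → CW.
shaft II → shaft III: external mesh, 1 reversal → CCW.
shaft III → shaft IV: external mesh, 1 reversal → CW.
shaft IV → shaft V: external mesh, 1 reversal → CCW.
shaft V → the gypsy: external mesh, 1 reversal → CW.
5 reversals in total — an odd number — so the gypsy turns opposite to the hydraulic motor.

clockwise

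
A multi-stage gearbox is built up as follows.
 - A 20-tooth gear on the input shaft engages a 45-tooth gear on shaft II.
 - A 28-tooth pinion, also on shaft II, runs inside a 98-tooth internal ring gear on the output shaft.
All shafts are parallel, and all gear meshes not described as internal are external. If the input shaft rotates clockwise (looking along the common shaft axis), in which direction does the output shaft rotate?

counterclockwise

the input shaft → shaft II: external mesh, 1 reversal → CCW.
shaft II → the output shaft: internal mesh, same direction → CCW.
1 reversal in total — an odd number — so the output shaft turns opposite to the input shaft.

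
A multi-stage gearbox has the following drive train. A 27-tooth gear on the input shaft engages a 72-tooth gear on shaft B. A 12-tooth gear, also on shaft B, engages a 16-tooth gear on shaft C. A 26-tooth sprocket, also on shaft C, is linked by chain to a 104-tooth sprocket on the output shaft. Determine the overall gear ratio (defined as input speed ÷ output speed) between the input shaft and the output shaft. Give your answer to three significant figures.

Each stage contributes driven/driver: gear mesh 72/27 = 2.6667, gear mesh 16/12 = 1.3333, chain 104/26 = 4.
Overall: 2.6667 × 1.3333 × 4 = 14.222.

14.2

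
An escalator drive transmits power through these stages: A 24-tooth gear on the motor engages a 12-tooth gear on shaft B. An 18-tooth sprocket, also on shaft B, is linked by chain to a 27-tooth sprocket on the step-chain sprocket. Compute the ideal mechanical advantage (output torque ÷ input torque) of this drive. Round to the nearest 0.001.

Each stage contributes driven/driver: gear mesh 12/24 = 0.5, chain 27/18 = 1.5.
Overall: 0.5 × 1.5 = 0.75.

0.750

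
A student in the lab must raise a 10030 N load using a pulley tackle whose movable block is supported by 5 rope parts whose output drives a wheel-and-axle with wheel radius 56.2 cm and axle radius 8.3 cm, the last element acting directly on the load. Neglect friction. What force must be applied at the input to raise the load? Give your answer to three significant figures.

Block-and-tackle MA = number of supporting rope parts = 5.
Wheel-and-axle MA = R/r = 56.2/8.3 = 6.7711.
Combined ideal MA = 5 × 6.7711 = 33.855.
Effort = load / MA = 10030 / 33.855 = 296.26 N.

296 N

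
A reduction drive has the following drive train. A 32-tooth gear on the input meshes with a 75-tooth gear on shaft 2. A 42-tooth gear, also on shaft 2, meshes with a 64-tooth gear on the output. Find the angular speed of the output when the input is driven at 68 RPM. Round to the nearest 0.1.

19.0 RPM

the input → shaft 2 (gear mesh, 75/32): 68 ÷ 2.3438 = 29.013 RPM
shaft 2 → the output (gear mesh, 64/42): 29.013 ÷ 1.5238 = 19.04 RPM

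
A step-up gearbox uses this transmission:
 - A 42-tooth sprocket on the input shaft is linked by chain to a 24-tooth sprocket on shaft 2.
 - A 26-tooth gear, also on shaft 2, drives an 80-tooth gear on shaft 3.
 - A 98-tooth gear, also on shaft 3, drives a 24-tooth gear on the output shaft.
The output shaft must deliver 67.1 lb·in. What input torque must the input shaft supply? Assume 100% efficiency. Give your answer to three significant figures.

156 lb·in

Overall ratio R = 0.57143 × 3.0769 × 0.2449 = 0.43059.
Input torque = output torque / R = 67.1 / 0.43059 = 155.83 lb·in.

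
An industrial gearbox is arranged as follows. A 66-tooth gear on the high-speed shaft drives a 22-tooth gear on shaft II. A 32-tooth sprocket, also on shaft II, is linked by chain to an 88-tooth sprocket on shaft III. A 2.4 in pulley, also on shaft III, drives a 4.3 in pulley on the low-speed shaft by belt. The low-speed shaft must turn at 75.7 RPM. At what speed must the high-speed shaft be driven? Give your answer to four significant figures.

124.3 RPM

Overall ratio R = 0.33333 × 2.75 × 1.7917 = 1.6424.
Required input speed = output speed × R = 75.7 × 1.6424 = 124.33 RPM.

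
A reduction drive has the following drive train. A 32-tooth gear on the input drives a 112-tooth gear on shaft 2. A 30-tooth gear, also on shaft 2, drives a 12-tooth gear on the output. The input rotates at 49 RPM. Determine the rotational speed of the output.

Gear mesh: ratio = 112/32 = 3.5, so shaft 2 turns at 49 / 3.5 = 14 RPM.
Gear mesh: ratio = 12/30 = 0.4, so the output turns at 14 / 0.4 = 35 RPM.

35 RPM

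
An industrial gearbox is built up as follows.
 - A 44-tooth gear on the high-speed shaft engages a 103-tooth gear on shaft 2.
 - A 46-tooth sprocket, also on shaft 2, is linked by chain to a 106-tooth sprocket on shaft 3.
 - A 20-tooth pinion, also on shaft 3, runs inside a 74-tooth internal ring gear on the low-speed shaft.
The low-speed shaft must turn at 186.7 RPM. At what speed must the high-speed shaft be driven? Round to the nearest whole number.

3726 RPM

Overall ratio R = 2.3409 × 2.3043 × 3.7 = 19.959.
Required input speed = output speed × R = 186.7 × 19.959 = 3726.3 RPM.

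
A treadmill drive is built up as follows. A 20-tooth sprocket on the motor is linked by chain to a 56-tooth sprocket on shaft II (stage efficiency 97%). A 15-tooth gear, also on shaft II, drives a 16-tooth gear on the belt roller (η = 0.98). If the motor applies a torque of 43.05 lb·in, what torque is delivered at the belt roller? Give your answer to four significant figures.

122.2 lb·in

After the chain (56/20): 43.05 × 2.8 × 0.97 = 116.92 lb·in
After the gear mesh (16/15): 116.92 × 1.0667 × 0.98 = 122.22 lb·in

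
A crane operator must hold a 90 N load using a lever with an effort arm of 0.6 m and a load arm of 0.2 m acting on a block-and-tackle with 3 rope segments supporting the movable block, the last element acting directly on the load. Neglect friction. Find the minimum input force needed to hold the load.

Lever MA = effort arm / load arm = 0.6/0.2 = 3.
Block-and-tackle MA = number of supporting rope parts = 3.
Combined ideal MA = 3 × 3 = 9.
Effort = load / MA = 90 / 9 = 10 N.

10 N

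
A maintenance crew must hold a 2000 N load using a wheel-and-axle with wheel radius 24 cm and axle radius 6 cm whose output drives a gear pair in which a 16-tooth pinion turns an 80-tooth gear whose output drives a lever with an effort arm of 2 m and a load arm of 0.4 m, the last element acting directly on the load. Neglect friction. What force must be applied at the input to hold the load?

20 N

Wheel-and-axle MA = R/r = 24/6 = 4.
Gear pair MA = 80/16 = 5.
Lever MA = effort arm / load arm = 2/0.4 = 5.
Combined ideal MA = 4 × 5 × 5 = 100.
Effort = load / MA = 2000 / 100 = 20 N.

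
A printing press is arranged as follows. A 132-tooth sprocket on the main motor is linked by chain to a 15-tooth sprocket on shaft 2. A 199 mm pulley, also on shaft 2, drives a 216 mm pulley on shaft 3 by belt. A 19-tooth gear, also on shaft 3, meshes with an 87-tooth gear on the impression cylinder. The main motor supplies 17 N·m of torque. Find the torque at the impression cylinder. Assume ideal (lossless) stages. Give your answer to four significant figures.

Chain: ratio = 15/132 = 0.11364; torque at shaft 2 = 17 × 0.11364 = 1.9318 N·m.
Belt: ratio = 216/199 = 1.0854; torque at shaft 3 = 1.9318 × 1.0854 = 2.0968 N·m.
Gear mesh: ratio = 87/19 = 4.5789; torque at the impression cylinder = 2.0968 × 4.5789 = 9.6014 N·m.

9.601 N·m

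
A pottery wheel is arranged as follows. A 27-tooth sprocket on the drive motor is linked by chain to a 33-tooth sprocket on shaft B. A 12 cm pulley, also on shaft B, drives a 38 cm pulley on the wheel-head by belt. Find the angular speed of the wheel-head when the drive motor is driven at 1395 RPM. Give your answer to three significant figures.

chain 33/27 = 1.2222 → 1395/1.2222 = 1141.4 RPM
belt 38/12 = 3.1667 → 1141.4/3.1667 = 360.43 RPM

360 RPM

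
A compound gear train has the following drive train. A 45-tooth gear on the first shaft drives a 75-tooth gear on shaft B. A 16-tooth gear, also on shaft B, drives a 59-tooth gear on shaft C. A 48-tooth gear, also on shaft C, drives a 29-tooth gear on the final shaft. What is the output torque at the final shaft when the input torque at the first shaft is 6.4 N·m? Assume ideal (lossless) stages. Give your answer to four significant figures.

23.76 N·m

Gear mesh: ratio = 75/45 = 1.6667; torque at shaft B = 6.4 × 1.6667 = 10.667 N·m.
Gear mesh: ratio = 59/16 = 3.6875; torque at shaft C = 10.667 × 3.6875 = 39.333 N·m.
Gear mesh: ratio = 29/48 = 0.60417; torque at the final shaft = 39.333 × 0.60417 = 23.764 N·m.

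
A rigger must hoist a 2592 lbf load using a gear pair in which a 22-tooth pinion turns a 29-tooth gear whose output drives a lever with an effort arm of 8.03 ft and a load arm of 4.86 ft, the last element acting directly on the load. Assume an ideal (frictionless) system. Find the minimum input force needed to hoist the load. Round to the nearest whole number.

Gear pair MA = 29/22 = 1.3182.
Lever MA = effort arm / load arm = 8.03/4.86 = 1.6523.
Combined ideal MA = 1.3182 × 1.6523 = 2.178.
Effort = load / MA = 2592 / 2.178 = 1190.1 lbf.

1190 lbf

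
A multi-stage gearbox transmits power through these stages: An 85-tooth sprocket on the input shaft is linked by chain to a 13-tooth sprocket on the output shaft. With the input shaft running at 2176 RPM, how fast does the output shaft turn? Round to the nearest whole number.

chain 13/85 = 0.15294 → 2176/0.15294 = 14228 RPM

14228 RPM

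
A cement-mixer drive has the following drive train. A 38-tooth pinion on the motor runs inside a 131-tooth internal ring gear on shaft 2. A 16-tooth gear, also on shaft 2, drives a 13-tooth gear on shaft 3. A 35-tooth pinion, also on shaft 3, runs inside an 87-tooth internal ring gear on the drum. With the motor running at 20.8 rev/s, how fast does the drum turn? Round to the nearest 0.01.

2.99 rev/s

Internal gear: ratio = 131/38 = 3.4474, so shaft 2 turns at 20.8 / 3.4474 = 6.0336 rev/s.
Gear mesh: ratio = 13/16 = 0.8125, so shaft 3 turns at 6.0336 / 0.8125 = 7.426 rev/s.
Internal gear: ratio = 87/35 = 2.4857, so the drum turns at 7.426 / 2.4857 = 2.9875 rev/s.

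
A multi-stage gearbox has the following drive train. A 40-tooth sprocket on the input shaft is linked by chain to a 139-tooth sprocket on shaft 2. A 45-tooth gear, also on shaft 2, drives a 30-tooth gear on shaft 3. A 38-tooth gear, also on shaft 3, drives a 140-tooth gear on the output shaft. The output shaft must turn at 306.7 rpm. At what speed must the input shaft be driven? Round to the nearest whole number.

2618 rpm

Overall ratio R = 3.475 × 0.66667 × 3.6842 = 8.5351.
Required input speed = output speed × R = 306.7 × 8.5351 = 2617.7 rpm.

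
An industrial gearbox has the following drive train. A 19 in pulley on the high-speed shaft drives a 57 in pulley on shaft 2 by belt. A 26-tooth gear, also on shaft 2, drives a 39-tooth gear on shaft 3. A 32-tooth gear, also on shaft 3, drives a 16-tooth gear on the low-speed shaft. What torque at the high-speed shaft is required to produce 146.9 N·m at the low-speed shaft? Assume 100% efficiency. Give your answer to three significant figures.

65.3 N·m

Overall ratio R = 3 × 1.5 × 0.5 = 2.25.
Input torque = output torque / R = 146.9 / 2.25 = 65.289 N·m.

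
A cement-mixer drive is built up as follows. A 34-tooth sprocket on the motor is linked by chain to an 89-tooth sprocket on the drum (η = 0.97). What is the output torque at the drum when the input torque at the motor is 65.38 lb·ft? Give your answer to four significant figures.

Chain: ratio = 89/34 = 2.6176; torque at the drum = 65.38 × 2.6176 × 0.97 = 166.01 lb·ft.

166.0 lb·ft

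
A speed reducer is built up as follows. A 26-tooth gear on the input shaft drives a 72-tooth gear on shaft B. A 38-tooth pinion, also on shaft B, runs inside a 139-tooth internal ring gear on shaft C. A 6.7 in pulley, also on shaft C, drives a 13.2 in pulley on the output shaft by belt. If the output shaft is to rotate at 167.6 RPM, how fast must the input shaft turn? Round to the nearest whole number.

3345 RPM

Overall ratio R = 2.7692 × 3.6579 × 1.9701 = 19.957.
Required input speed = output speed × R = 167.6 × 19.957 = 3344.7 RPM.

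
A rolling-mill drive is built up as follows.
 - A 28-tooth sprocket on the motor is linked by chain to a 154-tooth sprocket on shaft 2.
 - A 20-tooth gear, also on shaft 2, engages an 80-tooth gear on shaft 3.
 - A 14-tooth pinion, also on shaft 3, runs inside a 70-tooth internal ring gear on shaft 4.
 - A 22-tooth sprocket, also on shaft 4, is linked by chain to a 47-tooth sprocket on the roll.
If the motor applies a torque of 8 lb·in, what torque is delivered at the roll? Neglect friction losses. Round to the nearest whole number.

1880 lb·in

chain 154/28 = 5.5 → τ = 8·5.5 = 44 lb·in
gear mesh 80/20 = 4 → τ = 44·4 = 176 lb·in
internal gear 70/14 = 5 → τ = 176·5 = 880 lb·in
chain 47/22 = 2.1364 → τ = 880·2.1364 = 1880 lb·in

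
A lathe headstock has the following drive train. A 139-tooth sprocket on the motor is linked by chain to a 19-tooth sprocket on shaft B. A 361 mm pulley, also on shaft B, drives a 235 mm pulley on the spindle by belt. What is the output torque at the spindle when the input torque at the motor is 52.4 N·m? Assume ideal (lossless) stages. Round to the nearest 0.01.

4.66 N·m

chain 19/139 = 0.13669 → τ = 52.4·0.13669 = 7.1626 N·m
belt 235/361 = 0.65097 → τ = 7.1626·0.65097 = 4.6626 N·m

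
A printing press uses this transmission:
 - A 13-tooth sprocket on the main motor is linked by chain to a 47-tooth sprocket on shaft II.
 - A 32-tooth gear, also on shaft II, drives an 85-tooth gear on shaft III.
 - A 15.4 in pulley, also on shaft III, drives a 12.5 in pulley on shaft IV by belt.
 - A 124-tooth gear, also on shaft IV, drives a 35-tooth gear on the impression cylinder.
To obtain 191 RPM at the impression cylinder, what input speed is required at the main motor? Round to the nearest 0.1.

420.2 RPM

Overall ratio R = 3.6154 × 2.6562 × 0.81169 × 0.28226 = 2.2002.
Required input speed = output speed × R = 191 × 2.2002 = 420.24 RPM.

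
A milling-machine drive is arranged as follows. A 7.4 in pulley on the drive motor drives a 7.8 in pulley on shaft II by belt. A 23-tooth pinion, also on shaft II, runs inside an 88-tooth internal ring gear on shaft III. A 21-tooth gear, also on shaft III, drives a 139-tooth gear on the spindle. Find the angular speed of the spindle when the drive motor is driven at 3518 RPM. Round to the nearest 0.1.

131.8 RPM

belt 7.8/7.4 = 1.0541 → 3518/1.0541 = 3337.6 RPM
internal gear 88/23 = 3.8261 → 3337.6/3.8261 = 872.32 RPM
gear mesh 139/21 = 6.619 → 872.32/6.619 = 131.79 RPM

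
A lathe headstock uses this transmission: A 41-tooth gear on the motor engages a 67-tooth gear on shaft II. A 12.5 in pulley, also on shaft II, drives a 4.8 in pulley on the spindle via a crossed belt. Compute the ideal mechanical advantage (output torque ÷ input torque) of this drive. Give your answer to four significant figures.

Each stage contributes driven/driver: gear mesh 67/41 = 1.6341, belt 4.8/12.5 = 0.384.
Overall: 1.6341 × 0.384 = 0.62751.

0.6275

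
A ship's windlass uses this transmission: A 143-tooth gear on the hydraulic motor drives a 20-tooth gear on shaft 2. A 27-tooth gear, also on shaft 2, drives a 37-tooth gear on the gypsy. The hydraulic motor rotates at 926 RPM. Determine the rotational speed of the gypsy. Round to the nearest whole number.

Gear mesh: ratio = 20/143 = 0.13986, so shaft 2 turns at 926 / 0.13986 = 6620.9 RPM.
Gear mesh: ratio = 37/27 = 1.3704, so the gypsy turns at 6620.9 / 1.3704 = 4831.5 RPM.

4831 RPM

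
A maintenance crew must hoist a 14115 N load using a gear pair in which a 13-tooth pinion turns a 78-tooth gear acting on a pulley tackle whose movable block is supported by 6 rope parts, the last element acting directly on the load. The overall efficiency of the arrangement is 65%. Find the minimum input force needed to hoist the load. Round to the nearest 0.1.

Gear pair MA = 78/13 = 6.
Block-and-tackle MA = number of supporting rope parts = 6.
Combined ideal MA = 6 × 6 = 36.
Actual MA = 36 × 0.65 = 23.4.
Effort = load / actual MA = 14115 / 23.4 = 603.21 N.

603.2 N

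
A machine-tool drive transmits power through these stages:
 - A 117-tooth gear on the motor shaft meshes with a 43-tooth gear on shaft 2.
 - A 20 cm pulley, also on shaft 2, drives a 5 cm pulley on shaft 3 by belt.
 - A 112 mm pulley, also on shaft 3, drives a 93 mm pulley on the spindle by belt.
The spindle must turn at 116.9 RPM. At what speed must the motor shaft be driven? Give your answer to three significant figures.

Overall ratio R = 0.36752 × 0.25 × 0.83036 = 0.076293.
Required input speed = output speed × R = 116.9 × 0.076293 = 8.9187 RPM.

8.92 RPM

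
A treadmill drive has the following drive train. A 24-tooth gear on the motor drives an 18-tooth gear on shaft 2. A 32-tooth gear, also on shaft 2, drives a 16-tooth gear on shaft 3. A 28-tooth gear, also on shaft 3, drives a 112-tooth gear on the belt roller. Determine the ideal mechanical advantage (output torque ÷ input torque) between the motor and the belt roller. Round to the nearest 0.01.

Each stage contributes driven/driver: gear mesh 18/24 = 0.75, gear mesh 16/32 = 0.5, gear mesh 112/28 = 4.
Overall: 0.75 × 0.5 × 4 = 1.5.

1.50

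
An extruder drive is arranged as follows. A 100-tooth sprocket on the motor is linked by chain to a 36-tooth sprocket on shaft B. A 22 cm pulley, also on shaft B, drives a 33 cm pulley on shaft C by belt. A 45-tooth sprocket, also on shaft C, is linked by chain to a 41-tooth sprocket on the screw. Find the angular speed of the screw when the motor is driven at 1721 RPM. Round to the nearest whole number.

3498 RPM

Chain: ratio = 36/100 = 0.36, so shaft B turns at 1721 / 0.36 = 4780.6 RPM.
Belt: ratio = 33/22 = 1.5, so shaft C turns at 4780.6 / 1.5 = 3187 RPM.
Chain: ratio = 41/45 = 0.91111, so the screw turns at 3187 / 0.91111 = 3498 RPM.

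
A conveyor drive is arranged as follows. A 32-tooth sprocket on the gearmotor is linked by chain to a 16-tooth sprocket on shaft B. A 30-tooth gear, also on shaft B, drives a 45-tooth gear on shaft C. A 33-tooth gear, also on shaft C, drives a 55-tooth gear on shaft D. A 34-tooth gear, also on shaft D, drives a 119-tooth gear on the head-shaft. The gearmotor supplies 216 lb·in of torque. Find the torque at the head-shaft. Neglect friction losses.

945 lb·in

After the chain (16/32): 216 × 0.5 = 108 lb·in
After the gear mesh (45/30): 108 × 1.5 = 162 lb·in
After the gear mesh (55/33): 162 × 1.6667 = 270 lb·in
After the gear mesh (119/34): 270 × 3.5 = 945 lb·in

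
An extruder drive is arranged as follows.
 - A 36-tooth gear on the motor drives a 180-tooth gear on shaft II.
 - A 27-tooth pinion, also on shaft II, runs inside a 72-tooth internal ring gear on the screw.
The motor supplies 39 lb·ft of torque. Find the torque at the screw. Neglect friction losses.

520 lb·ft

gear mesh 180/36 = 5 → τ = 39·5 = 195 lb·ft
internal gear 72/27 = 2.6667 → τ = 195·2.6667 = 520 lb·ft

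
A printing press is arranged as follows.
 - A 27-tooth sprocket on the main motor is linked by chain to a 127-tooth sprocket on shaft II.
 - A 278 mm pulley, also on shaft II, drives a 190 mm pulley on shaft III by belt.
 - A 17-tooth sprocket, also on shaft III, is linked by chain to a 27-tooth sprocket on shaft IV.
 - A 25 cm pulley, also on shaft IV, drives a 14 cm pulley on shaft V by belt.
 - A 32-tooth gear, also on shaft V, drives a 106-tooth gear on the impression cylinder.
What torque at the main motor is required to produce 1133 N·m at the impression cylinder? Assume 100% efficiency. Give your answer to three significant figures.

Overall ratio R = 4.7037 × 0.68345 × 1.5882 × 0.56 × 3.3125 = 9.4713.
Input torque = output torque / R = 1133 / 9.4713 = 119.63 N·m.

120 N·m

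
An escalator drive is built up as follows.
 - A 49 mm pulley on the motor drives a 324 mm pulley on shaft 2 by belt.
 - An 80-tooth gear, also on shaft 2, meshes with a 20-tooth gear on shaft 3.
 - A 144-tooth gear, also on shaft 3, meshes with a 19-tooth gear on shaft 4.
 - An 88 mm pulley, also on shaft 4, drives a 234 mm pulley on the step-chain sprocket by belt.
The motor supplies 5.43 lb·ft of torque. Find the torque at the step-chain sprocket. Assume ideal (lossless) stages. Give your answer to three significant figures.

belt 324/49 = 6.6122 → τ = 5.43·6.6122 = 35.904 lb·ft
gear mesh 20/80 = 0.25 → τ = 35.904·0.25 = 8.9761 lb·ft
gear mesh 19/144 = 0.13194 → τ = 8.9761·0.13194 = 1.1843 lb·ft
belt 234/88 = 2.6591 → τ = 1.1843·2.6591 = 3.1493 lb·ft

3.15 lb·ft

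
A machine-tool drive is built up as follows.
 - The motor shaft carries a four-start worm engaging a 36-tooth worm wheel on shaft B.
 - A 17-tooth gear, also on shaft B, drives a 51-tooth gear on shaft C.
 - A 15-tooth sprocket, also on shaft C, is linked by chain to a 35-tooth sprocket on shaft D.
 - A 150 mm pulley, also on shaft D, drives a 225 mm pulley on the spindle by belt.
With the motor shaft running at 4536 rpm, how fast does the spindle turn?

the motor shaft → shaft B (worm, 36/4): 4536 ÷ 9 = 504 rpm
shaft B → shaft C (gear mesh, 51/17): 504 ÷ 3 = 168 rpm
shaft C → shaft D (chain, 35/15): 168 ÷ 2.3333 = 72 rpm
shaft D → the spindle (belt, 225/150): 72 ÷ 1.5 = 48 rpm

48 rpm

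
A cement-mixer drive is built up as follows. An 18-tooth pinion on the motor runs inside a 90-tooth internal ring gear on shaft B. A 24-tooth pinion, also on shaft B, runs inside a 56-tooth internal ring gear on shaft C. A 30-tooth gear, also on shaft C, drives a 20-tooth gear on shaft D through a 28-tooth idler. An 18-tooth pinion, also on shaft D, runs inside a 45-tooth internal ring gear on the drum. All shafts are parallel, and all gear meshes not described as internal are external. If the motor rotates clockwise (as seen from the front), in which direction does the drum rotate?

clockwise

the motor → shaft B: internal mesh, same direction → CW.
shaft B → shaft C: internal mesh, same direction → CW.
shaft C → shaft D: driver → idler → driven is 2 external meshes, 2 reversals → CW.
shaft D → the drum: internal mesh, same direction → CW.
2 reversals in total — an even number — so the drum turns the same way as the motor.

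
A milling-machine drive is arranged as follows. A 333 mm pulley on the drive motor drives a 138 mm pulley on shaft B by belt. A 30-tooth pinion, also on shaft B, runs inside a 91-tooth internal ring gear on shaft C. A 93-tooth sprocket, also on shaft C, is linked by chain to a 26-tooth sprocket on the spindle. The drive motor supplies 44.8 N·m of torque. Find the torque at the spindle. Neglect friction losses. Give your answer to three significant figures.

belt 138/333 = 0.41441 → τ = 44.8·0.41441 = 18.566 N·m
internal gear 91/30 = 3.0333 → τ = 18.566·3.0333 = 56.316 N·m
chain 26/93 = 0.27957 → τ = 56.316·0.27957 = 15.744 N·m

15.7 N·m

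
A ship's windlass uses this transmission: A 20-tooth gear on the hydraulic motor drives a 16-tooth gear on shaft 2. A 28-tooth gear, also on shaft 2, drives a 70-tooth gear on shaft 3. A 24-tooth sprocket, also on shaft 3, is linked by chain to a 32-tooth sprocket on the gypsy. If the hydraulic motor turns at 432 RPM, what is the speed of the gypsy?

162 RPM

gear mesh 16/20 = 0.8 → 432/0.8 = 540 RPM
gear mesh 70/28 = 2.5 → 540/2.5 = 216 RPM
chain 32/24 = 1.3333 → 216/1.3333 = 162 RPM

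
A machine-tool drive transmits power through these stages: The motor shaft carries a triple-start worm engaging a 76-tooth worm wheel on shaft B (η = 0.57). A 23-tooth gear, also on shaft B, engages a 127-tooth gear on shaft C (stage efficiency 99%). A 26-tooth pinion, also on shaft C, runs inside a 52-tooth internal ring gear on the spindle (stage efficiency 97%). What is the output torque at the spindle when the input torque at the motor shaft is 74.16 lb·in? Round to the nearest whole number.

Worm: ratio = 76/3 = 25.333; torque at shaft B = 74.16 × 25.333 × 0.57 = 1070.9 lb·in.
Gear mesh: ratio = 127/23 = 5.5217; torque at shaft C = 1070.9 × 5.5217 × 0.99 = 5853.9 lb·in.
Internal gear: ratio = 52/26 = 2; torque at the spindle = 5853.9 × 2 × 0.97 = 11357 lb·in.

11357 lb·in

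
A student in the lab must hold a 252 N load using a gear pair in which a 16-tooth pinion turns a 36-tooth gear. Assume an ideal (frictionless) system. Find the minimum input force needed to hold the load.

112 N

Gear pair MA = 36/16 = 2.25.
Effort = load / MA = 252 / 2.25 = 112 N.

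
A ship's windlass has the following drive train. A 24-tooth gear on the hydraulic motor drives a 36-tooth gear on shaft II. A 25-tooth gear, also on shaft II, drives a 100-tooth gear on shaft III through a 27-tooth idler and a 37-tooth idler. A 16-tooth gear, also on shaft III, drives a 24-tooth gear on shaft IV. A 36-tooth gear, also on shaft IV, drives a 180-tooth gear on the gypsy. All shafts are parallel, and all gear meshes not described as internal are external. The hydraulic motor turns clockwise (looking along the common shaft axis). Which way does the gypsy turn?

the hydraulic motor → shaft II: external mesh, 1 reversal → CCW.
shaft II → shaft III: driver → idler → idler → driven is 3 external meshes, 3 reversals → CW.
shaft III → shaft IV: external mesh, 1 reversal → CCW.
shaft IV → the gypsy: external mesh, 1 reversal → CW.
6 reversals in total — an even number — so the gypsy turns the same way as the hydraulic motor.

clockwise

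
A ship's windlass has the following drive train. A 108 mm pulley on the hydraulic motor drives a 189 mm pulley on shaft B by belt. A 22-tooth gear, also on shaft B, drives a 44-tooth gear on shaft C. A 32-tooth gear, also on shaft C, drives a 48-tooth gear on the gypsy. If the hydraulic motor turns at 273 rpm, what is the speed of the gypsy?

Belt: ratio = 189/108 = 1.75, so shaft B turns at 273 / 1.75 = 156 rpm.
Gear mesh: ratio = 44/22 = 2, so shaft C turns at 156 / 2 = 78 rpm.
Gear mesh: ratio = 48/32 = 1.5, so the gypsy turns at 78 / 1.5 = 52 rpm.

52 rpm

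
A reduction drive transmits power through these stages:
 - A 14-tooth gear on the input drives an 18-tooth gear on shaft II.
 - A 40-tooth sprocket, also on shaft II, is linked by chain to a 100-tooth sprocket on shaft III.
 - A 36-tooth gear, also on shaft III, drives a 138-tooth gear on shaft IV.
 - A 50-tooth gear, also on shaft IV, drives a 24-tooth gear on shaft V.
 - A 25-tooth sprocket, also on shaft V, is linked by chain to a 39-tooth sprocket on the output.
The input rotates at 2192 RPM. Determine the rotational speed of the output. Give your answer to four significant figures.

237.6 RPM

the input → shaft II (gear mesh, 18/14): 2192 ÷ 1.2857 = 1704.9 RPM
shaft II → shaft III (chain, 100/40): 1704.9 ÷ 2.5 = 681.96 RPM
shaft III → shaft IV (gear mesh, 138/36): 681.96 ÷ 3.8333 = 177.9 RPM
shaft IV → shaft V (gear mesh, 24/50): 177.9 ÷ 0.48 = 370.63 RPM
shaft V → the output (chain, 39/25): 370.63 ÷ 1.56 = 237.58 RPM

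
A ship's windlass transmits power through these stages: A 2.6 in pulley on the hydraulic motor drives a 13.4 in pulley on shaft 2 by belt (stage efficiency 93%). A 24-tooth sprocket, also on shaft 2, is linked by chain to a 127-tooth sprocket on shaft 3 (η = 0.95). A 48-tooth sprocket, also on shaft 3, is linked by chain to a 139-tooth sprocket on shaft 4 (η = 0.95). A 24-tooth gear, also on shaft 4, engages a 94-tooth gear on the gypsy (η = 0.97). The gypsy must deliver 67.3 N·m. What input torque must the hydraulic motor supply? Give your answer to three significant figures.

0.267 N·m

Overall ratio R = 5.1538 × 5.2917 × 2.8958 × 3.9167 = 309.32; overall efficiency η = 0.93 × 0.95 × 0.95 × 0.97 = 0.8141.
Input torque = output torque / (R × η) = 67.3 / (309.32 × 0.8141) = 0.26724 N·m.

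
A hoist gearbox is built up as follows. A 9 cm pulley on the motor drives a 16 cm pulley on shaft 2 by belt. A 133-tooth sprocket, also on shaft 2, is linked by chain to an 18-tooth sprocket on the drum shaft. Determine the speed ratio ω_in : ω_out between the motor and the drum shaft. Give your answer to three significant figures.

0.241

Each stage contributes driven/driver: belt 16/9 = 1.7778, chain 18/133 = 0.13534.
Overall: 1.7778 × 0.13534 = 0.2406.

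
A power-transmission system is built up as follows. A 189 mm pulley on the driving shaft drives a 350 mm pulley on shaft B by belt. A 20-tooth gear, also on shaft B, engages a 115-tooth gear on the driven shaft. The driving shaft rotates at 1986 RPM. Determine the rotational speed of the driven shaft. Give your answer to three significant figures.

Belt: ratio = 350/189 = 1.8519, so shaft B turns at 1986 / 1.8519 = 1072.4 RPM.
Gear mesh: ratio = 115/20 = 5.75, so the driven shaft turns at 1072.4 / 5.75 = 186.51 RPM.

187 RPM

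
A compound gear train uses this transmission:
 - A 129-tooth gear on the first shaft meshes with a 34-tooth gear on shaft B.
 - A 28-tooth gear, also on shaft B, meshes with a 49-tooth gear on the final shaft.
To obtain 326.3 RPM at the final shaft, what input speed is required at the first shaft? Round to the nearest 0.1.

Overall ratio R = 0.26357 × 1.75 = 0.46124.
Required input speed = output speed × R = 326.3 × 0.46124 = 150.5 RPM.

150.5 RPM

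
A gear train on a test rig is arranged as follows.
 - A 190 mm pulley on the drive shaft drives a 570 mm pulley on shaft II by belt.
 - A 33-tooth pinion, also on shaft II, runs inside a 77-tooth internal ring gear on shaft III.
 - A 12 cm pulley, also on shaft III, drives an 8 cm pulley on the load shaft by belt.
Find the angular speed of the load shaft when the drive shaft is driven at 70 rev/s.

the drive shaft → shaft II (belt, 570/190): 70 ÷ 3 = 23.333 rev/s
shaft II → shaft III (internal gear, 77/33): 23.333 ÷ 2.3333 = 10 rev/s
shaft III → the load shaft (belt, 8/12): 10 ÷ 0.66667 = 15 rev/s

15 rev/s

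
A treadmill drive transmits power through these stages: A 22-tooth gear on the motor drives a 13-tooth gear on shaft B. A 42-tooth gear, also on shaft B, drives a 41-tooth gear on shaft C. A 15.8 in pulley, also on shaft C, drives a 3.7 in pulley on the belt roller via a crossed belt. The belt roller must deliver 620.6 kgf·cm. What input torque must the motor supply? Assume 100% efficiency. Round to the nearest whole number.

4594 kgf·cm

Overall ratio R = 0.59091 × 0.97619 × 0.23418 = 0.13508.
Input torque = output torque / R = 620.6 / 0.13508 = 4594.2 kgf·cm.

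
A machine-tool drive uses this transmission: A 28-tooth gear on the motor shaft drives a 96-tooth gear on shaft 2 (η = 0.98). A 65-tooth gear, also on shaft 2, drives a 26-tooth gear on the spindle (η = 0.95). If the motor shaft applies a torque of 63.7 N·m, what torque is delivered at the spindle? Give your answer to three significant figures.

Gear mesh: ratio = 96/28 = 3.4286; torque at shaft 2 = 63.7 × 3.4286 × 0.98 = 214.03 N·m.
Gear mesh: ratio = 26/65 = 0.4; torque at the spindle = 214.03 × 0.4 × 0.95 = 81.332 N·m.

81.3 N·m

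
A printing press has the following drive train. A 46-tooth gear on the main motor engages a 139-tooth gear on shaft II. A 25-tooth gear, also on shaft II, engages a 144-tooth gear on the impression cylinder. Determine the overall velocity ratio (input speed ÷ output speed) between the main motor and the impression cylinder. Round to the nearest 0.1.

Each stage contributes driven/driver: gear mesh 139/46 = 3.0217, gear mesh 144/25 = 5.76.
Overall: 3.0217 × 5.76 = 17.405.

17.4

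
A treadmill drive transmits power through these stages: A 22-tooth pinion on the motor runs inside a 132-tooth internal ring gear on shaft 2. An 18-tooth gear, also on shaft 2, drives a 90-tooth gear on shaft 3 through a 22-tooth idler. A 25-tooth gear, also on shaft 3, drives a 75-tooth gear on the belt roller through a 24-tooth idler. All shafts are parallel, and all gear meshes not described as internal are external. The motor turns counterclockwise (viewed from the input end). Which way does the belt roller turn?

the motor → shaft 2: internal mesh, same direction → CCW.
shaft 2 → shaft 3: driver → idler → driven is 2 external meshes, 2 reversals → CCW.
shaft 3 → the belt roller: driver → idler → driven is 2 external meshes, 2 reversals → CCW.
4 reversals in total — an even number — so the belt roller turns the same way as the motor.

counterclockwise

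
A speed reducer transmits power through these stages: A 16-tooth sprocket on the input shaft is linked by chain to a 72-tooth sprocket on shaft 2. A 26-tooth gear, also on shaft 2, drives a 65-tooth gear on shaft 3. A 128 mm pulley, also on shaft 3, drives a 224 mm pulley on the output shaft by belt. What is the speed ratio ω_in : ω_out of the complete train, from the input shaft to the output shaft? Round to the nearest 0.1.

Each stage contributes driven/driver: chain 72/16 = 4.5, gear mesh 65/26 = 2.5, belt 224/128 = 1.75.
Overall: 4.5 × 2.5 × 1.75 = 19.688.

19.7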